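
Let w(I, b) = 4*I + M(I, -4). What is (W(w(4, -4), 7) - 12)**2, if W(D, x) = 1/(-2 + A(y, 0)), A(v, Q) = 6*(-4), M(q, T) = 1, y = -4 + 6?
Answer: 97969/676 ≈ 144.92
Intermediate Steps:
y = 2
A(v, Q) = -24
w(I, b) = 1 + 4*I (w(I, b) = 4*I + 1 = 1 + 4*I)
W(D, x) = -1/26 (W(D, x) = 1/(-2 - 24) = 1/(-26) = -1/26)
(W(w(4, -4), 7) - 12)**2 = (-1/26 - 12)**2 = (-313/26)**2 = 97969/676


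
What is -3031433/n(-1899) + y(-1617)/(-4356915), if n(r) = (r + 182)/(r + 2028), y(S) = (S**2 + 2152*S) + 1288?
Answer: 1703794255442774/7480823055 ≈ 2.2776e+5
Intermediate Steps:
y(S) = 1288 + S**2 + 2152*S
n(r) = (182 + r)/(2028 + r)
-3031433/n(-1899) + y(-1617)/(-4356915) = -3031433*(2028 - 1899)/(182 - 1899) + (1288 + (-1617)**2 + 2152*(-1617))/(-4356915) = -3031433/(-1717/129) + (1288 + 2614689 - 3479784)*(-1/4356915) = -3031433/((1/129)*(-1717)) - 863807*(-1/4356915) = -3031433/(-1717/129) + 863807/4356915 = -3031433*(-129/1717) + 863807/4356915 = 391054857/1717 + 863807/4356915 = 1703794255442774/7480823055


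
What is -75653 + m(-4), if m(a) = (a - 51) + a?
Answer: -75712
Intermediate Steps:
m(a) = -51 + 2*a (m(a) = (-51 + a) + a = -51 + 2*a)
-75653 + m(-4) = -75653 + (-51 + 2*(-4)) = -75653 + (-51 - 8) = -75653 - 59 = -75712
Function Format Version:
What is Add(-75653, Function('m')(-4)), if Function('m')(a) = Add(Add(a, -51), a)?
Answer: -75712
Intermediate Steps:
Function('m')(a) = Add(-51, Mul(2, a)) (Function('m')(a) = Add(Add(-51, a), a) = Add(-51, Mul(2, a)))
Add(-75653, Function('m')(-4)) = Add(-75653, Add(-51, Mul(2, -4))) = Add(-75653, Add(-51, -8)) = Add(-75653, -59) = -75712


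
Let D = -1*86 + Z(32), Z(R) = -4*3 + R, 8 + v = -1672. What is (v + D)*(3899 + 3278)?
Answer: -12531042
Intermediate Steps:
v = -1680 (v = -8 - 1672 = -1680)
Z(R) = -12 + R
D = -66 (D = -1*86 + (-12 + 32) = -86 + 20 = -66)
(v + D)*(3899 + 3278) = (-1680 - 66)*(3899 + 3278) = -1746*7177 = -12531042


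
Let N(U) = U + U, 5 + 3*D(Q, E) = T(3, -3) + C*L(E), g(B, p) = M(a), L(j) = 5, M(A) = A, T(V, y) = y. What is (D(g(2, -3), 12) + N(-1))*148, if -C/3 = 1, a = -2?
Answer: -4292/3 ≈ -1430.7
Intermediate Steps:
g(B, p) = -2
C = -3 (C = -3*1 = -3)
D(Q, E) = -23/3 (D(Q, E) = -5/3 + (-3 - 3*5)/3 = -5/3 + (-3 - 15)/3 = -5/3 + (⅓)*(-18) = -5/3 - 6 = -23/3)
N(U) = 2*U
(D(g(2, -3), 12) + N(-1))*148 = (-23/3 + 2*(-1))*148 = (-23/3 - 2)*148 = -29/3*148 = -4292/3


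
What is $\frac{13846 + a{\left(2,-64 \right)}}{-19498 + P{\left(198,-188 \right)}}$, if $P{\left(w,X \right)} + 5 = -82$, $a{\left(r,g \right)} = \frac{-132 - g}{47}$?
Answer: $- \frac{650694}{920495} \approx -0.7069$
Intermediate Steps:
$a{\left(r,g \right)} = - \frac{132}{47} - \frac{g}{47}$ ($a{\left(r,g \right)} = \left(-132 - g\right) \frac{1}{47} = - \frac{132}{47} - \frac{g}{47}$)
$P{\left(w,X \right)} = -87$ ($P{\left(w,X \right)} = -5 - 82 = -87$)
$\frac{13846 + a{\left(2,-64 \right)}}{-19498 + P{\left(198,-188 \right)}} = \frac{13846 - \frac{68}{47}}{-19498 - 87} = \frac{13846 + \left(- \frac{132}{47} + \frac{64}{47}\right)}{-19585} = \left(13846 - \frac{68}{47}\right) \left(- \frac{1}{19585}\right) = \frac{650694}{47} \left(- \frac{1}{19585}\right) = - \frac{650694}{920495}$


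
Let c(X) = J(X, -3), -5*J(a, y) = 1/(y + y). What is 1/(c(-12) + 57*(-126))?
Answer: -30/215459 ≈ -0.00013924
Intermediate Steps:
J(a, y) = -1/(10*y) (J(a, y) = -1/(5*(y + y)) = -1/(2*y)/5 = -1/(10*y))
c(X) = 1/30 (c(X) = -1/10/(-3) = -1/10*(-1/3) = 1/30)
1/(c(-12) + 57*(-126)) = 1/(1/30 + 57*(-126)) = 1/(1/30 - 7182) = 1/(-215459/30) = -30/215459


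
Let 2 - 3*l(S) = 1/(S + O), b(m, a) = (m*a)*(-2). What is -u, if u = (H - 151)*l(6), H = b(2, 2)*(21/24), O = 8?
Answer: 711/7 ≈ 101.57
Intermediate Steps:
b(m, a) = -2*a*m (b(m, a) = (a*m)*(-2) = -2*a*m)
l(S) = ⅔ - 1/(3*(8 + S)) (l(S) = ⅔ - 1/(3*(S + 8)) = ⅔ - 1/(3*(8 + S)))
H = -7 (H = (-2*2*2)*(21/24) = -168/24 = -8*7/8 = -7)
u = -711/7 (u = (-7 - 151)*((15 + 2*6)/(3*(8 + 6))) = -158*(15 + 12)/(3*14) = -158*27/(3*14) = -158*9/14 = -711/7 ≈ -101.57)
-u = -1*(-711/7) = 711/7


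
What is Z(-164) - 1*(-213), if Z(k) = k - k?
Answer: 213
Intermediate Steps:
Z(k) = 0
Z(-164) - 1*(-213) = 0 - 1*(-213) = 0 + 213 = 213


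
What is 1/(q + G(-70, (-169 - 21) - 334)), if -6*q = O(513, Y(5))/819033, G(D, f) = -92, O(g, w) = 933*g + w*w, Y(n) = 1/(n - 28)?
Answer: -1299805371/119708691503 ≈ -0.010858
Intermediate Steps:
Y(n) = 1/(-28 + n)
O(g, w) = w**2 + 933*g (O(g, w) = 933*g + w**2 = w**2 + 933*g)
q = -126597371/1299805371 (q = -((1/(-28 + 5))**2 + 933*513)/(6*819033) = -((1/(-23))**2 + 478629)/(6*819033) = -((-1/23)**2 + 478629)/(6*819033) = -(1/529 + 478629)/(6*819033) = -126597371/(1587*819033) = -1/6*253194742/433268457 = -126597371/1299805371 ≈ -0.097397)
1/(q + G(-70, (-169 - 21) - 334)) = 1/(-126597371/1299805371 - 92) = 1/(-119708691503/1299805371) = -1299805371/119708691503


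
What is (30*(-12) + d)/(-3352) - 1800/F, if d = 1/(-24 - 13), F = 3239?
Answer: -180096481/401713736 ≈ -0.44832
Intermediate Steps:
d = -1/37 (d = 1/(-37) = -1/37 ≈ -0.027027)
(30*(-12) + d)/(-3352) - 1800/F = (30*(-12) - 1/37)/(-3352) - 1800/3239 = (-360 - 1/37)*(-1/3352) - 1800*1/3239 = -13321/37*(-1/3352) - 1800/3239 = 13321/124024 - 1800/3239 = -180096481/401713736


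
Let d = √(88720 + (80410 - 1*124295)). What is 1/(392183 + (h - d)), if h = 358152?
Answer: 150067/112600513478 + 7*√915/563002567390 ≈ 1.3331e-6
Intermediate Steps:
d = 7*√915 (d = √(88720 + (80410 - 124295)) = √(88720 - 43885) = √44835 = 7*√915 ≈ 211.74)
1/(392183 + (h - d)) = 1/(392183 + (358152 - 7*√915)) = 1/(750335 - 7*√915)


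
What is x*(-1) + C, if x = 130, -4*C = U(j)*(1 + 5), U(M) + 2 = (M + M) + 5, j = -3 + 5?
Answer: -281/2 ≈ -140.50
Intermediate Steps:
j = 2
U(M) = 3 + 2*M (U(M) = -2 + ((M + M) + 5) = -2 + (2*M + 5) = -2 + (5 + 2*M) = 3 + 2*M)
C = -21/2 (C = -(3 + 2*2)*(1 + 5)/4 = -(3 + 4)*6/4 = -7*6/4 = -¼*42 = -21/2 ≈ -10.500)
x*(-1) + C = 130*(-1) - 21/2 = -130 - 21/2 = -281/2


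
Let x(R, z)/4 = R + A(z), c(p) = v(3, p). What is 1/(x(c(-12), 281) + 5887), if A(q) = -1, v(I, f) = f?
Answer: 1/5835 ≈ 0.00017138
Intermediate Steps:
c(p) = p
x(R, z) = -4 + 4*R (x(R, z) = 4*(R - 1) = 4*(-1 + R) = -4 + 4*R)
1/(x(c(-12), 281) + 5887) = 1/((-4 + 4*(-12)) + 5887) = 1/((-4 - 48) + 5887) = 1/(-52 + 5887) = 1/5835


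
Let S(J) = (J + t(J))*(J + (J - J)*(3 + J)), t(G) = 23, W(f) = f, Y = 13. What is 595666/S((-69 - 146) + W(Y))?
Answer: 297833/18079 ≈ 16.474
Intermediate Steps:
S(J) = J*(23 + J) (S(J) = (J + 23)*(J + (J - J)*(3 + J)) = (23 + J)*(J + 0*(3 + J)) = (23 + J)*(J + 0) = (23 + J)*J = J*(23 + J))
595666/S((-69 - 146) + W(Y)) = 595666/((((-69 - 146) + 13)*(23 + ((-69 - 146) + 13)))) = 595666/(((-215 + 13)*(23 + (-215 + 13)))) = 595666/((-202*(23 - 202))) = 595666/((-202*(-179))) = 595666/36158 = 595666*(1/36158) = 297833/18079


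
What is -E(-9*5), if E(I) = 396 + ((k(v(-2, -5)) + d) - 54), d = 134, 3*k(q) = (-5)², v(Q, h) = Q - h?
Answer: -1453/3 ≈ -484.33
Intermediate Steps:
k(q) = 25/3 (k(q) = (⅓)*(-5)² = (⅓)*25 = 25/3)
E(I) = 1453/3 (E(I) = 396 + ((25/3 + 134) - 54) = 396 + (427/3 - 54) = 396 + 265/3 = 1453/3)
-E(-9*5) = -1*1453/3 = -1453/3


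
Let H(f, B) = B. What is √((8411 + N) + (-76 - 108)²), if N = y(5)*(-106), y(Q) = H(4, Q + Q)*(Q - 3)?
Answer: √40147 ≈ 200.37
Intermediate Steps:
y(Q) = 2*Q*(-3 + Q) (y(Q) = (Q + Q)*(Q - 3) = (2*Q)*(-3 + Q) = 2*Q*(-3 + Q))
N = -2120 (N = (2*5*(-3 + 5))*(-106) = (2*5*2)*(-106) = 20*(-106) = -2120)
√((8411 + N) + (-76 - 108)²) = √((8411 - 2120) + (-76 - 108)²) = √(6291 + (-184)²) = √(6291 + 33856) = √40147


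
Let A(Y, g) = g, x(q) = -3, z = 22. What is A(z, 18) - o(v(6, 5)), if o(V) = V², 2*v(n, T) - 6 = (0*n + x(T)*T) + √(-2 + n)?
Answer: 23/4 ≈ 5.7500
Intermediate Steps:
v(n, T) = 3 + √(-2 + n)/2 - 3*T/2 (v(n, T) = 3 + ((0*n - 3*T) + √(-2 + n))/2 = 3 + ((0 - 3*T) + √(-2 + n))/2 = 3 + (-3*T + √(-2 + n))/2 = 3 + (√(-2 + n) - 3*T)/2 = 3 + (√(-2 + n)/2 - 3*T/2) = 3 + √(-2 + n)/2 - 3*T/2)
A(z, 18) - o(v(6, 5)) = 18 - (3 + √(-2 + 6)/2 - 3/2*5)² = 18 - (3 + √4/2 - 15/2)² = 18 - (3 + (½)*2 - 15/2)² = 18 - (3 + 1 - 15/2)² = 18 - (-7/2)² = 18 - 1*49/4 = 18 - 49/4 = 23/4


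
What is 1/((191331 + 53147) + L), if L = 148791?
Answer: 1/393269 ≈ 2.5428e-6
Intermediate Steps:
1/((191331 + 53147) + L) = 1/((191331 + 53147) + 148791) = 1/(244478 + 148791) = 1/393269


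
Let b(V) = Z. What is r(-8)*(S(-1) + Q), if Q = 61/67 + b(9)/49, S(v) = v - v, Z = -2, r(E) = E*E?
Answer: 182720/3283 ≈ 55.656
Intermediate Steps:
r(E) = E**2
S(v) = 0
b(V) = -2
Q = 2855/3283 (Q = 61/67 - 2/49 = 2855/3283 ≈ 0.86963)
r(-8)*(S(-1) + Q) = (-8)**2*(0 + 2855/3283) = 64*(2855/3283) = 182720/3283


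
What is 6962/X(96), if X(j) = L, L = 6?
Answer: 3481/3 ≈ 1160.3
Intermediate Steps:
X(j) = 6
6962/X(96) = 6962/6 = 6962*(⅙) = 3481/3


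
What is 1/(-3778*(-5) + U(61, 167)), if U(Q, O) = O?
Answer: 1/19057 ≈ 5.2474e-5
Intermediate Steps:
1/(-3778*(-5) + U(61, 167)) = 1/(-3778*(-5) + 167) = 1/(18890 + 167) = 1/19057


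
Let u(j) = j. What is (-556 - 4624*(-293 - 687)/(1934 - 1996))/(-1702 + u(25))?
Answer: 2282996/51987 ≈ 43.915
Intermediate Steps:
(-556 - 4624*(-293 - 687)/(1934 - 1996))/(-1702 + u(25)) = (-556 - 4624*(-293 - 687)/(1934 - 1996))/(-1702 + 25) = (-556 - 4624/((-62/(-980))))/(-1677) = (-556 - 4624/((-62*(-1/980))))*(-1/1677) = (-556 - 4624/31/490)*(-1/1677) = (-556 - 4624*490/31)*(-1/1677) = (-556 - 2265760/31)*(-1/1677) = -2282996/31*(-1/1677) = 2282996/51987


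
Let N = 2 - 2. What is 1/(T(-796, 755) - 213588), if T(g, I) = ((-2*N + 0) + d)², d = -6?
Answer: -1/213552 ≈ -4.6827e-6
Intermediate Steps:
N = 0
T(g, I) = 36 (T(g, I) = ((-2*0 + 0) - 6)² = ((0 + 0) - 6)² = (0 - 6)² = (-6)² = 36)
1/(T(-796, 755) - 213588) = 1/(36 - 213588) = 1/(-213552) = -1/213552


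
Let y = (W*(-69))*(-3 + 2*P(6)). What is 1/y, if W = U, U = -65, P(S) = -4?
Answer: -1/49335 ≈ -2.0270e-5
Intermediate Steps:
W = -65
y = -49335 (y = (-65*(-69))*(-3 + 2*(-4)) = 4485*(-3 - 8) = 4485*(-11) = -49335)
1/y = 1/(-49335) = -1/49335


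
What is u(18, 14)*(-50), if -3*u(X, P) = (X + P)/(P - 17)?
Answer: -1600/9 ≈ -177.78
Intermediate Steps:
u(X, P) = -(P + X)/(3*(-17 + P)) (u(X, P) = -(X + P)/(3*(P - 17)) = -(P + X)/(3*(-17 + P)))
u(18, 14)*(-50) = ((-1*14 - 1*18)/(3*(-17 + 14)))*(-50) = ((⅓)*(-14 - 18)/(-3))*(-50) = ((⅓)*(-⅓)*(-32))*(-50) = (32/9)*(-50) = -1600/9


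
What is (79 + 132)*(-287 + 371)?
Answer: 17724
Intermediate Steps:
(79 + 132)*(-287 + 371) = 211*84 = 17724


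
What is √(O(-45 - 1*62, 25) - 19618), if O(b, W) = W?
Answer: 3*I*√2177 ≈ 139.98*I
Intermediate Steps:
√(O(-45 - 1*62, 25) - 19618) = √(25 - 19618) = √(-19593) = 3*I*√2177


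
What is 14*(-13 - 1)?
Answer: -196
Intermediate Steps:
14*(-13 - 1) = 14*(-14) = -196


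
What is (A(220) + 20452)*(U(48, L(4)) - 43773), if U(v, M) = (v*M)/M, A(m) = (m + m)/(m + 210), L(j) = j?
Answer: -38455263000/43 ≈ -8.9431e+8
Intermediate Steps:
A(m) = 2*m/(210 + m) (A(m) = (2*m)/(210 + m) = 2*m/(210 + m))
U(v, M) = v (U(v, M) = (M*v)/M = v)
(A(220) + 20452)*(U(48, L(4)) - 43773) = (2*220/(210 + 220) + 20452)*(48 - 43773) = (2*220/430 + 20452)*(-43725) = (2*220*(1/430) + 20452)*(-43725) = (44/43 + 20452)*(-43725) = (879480/43)*(-43725) = -38455263000/43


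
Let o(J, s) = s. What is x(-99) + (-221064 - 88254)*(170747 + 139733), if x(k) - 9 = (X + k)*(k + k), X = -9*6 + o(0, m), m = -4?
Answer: -96037021545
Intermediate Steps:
X = -58 (X = -9*6 - 4 = -54 - 4 = -58)
x(k) = 9 + 2*k*(-58 + k) (x(k) = 9 + (-58 + k)*(k + k) = 9 + (-58 + k)*(2*k) = 9 + 2*k*(-58 + k))
x(-99) + (-221064 - 88254)*(170747 + 139733) = (9 - 116*(-99) + 2*(-99)²) + (-221064 - 88254)*(170747 + 139733) = (9 + 11484 + 2*9801) - 309318*310480 = (9 + 11484 + 19602) - 96037052640 = 31095 - 96037052640 = -96037021545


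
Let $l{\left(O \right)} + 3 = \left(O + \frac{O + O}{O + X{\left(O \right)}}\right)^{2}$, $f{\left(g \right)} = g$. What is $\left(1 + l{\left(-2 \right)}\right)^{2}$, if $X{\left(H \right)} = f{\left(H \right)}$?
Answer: $1$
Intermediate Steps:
$X{\left(H \right)} = H$
$l{\left(O \right)} = -3 + \left(1 + O\right)^{2}$ ($l{\left(O \right)} = -3 + \left(O + \frac{O + O}{O + O}\right)^{2} = -3 + \left(O + \frac{2 O}{2 O}\right)^{2} = -3 + \left(O + 2 O \frac{1}{2 O}\right)^{2} = -3 + \left(O + 1\right)^{2} = -3 + \left(1 + O\right)^{2}$)
$\left(1 + l{\left(-2 \right)}\right)^{2} = \left(1 - \left(3 - \left(1 - 2\right)^{2}\right)\right)^{2} = \left(1 - \left(3 - \left(-1\right)^{2}\right)\right)^{2} = \left(1 + \left(-3 + 1\right)\right)^{2} = \left(1 - 2\right)^{2} = \left(-1\right)^{2} = 1$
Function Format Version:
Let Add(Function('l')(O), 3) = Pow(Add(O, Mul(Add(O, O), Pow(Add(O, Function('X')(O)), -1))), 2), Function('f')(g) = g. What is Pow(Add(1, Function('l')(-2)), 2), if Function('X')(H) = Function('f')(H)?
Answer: 1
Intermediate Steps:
Function('X')(H) = H
Function('l')(O) = Add(-3, Pow(Add(1, O), 2)) (Function('l')(O) = Add(-3, Pow(Add(O, Mul(Add(O, O), Pow(Add(O, O), -1))), 2)) = Add(-3, Pow(Add(O, Mul(Mul(2, O), Pow(Mul(2, O), -1))), 2)) = Add(-3, Pow(Add(O, Mul(Mul(2, O), Mul(Rational(1, 2), Pow(O, -1)))), 2)) = Add(-3, Pow(Add(O, 1), 2)) = Add(-3, Pow(Add(1, O), 2)))
Pow(Add(1, Function('l')(-2)), 2) = Pow(Add(1, Add(-3, Pow(Add(1, -2), 2))), 2) = Pow(Add(1, Add(-3, Pow(-1, 2))), 2) = Pow(Add(1, Add(-3, 1)), 2) = Pow(Add(1, -2), 2) = Pow(-1, 2) = 1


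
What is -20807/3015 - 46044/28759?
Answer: -737211173/86708385 ≈ -8.5022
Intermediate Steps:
-20807/3015 - 46044/28759 = -737211173/86708385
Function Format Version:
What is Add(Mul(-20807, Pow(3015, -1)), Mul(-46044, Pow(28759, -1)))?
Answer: Rational(-737211173, 86708385) ≈ -8.5022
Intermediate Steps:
Add(Mul(-20807, Pow(3015, -1)), Mul(-46044, Pow(28759, -1))) = Add(Mul(-20807, Rational(1, 3015)), Mul(-46044, Rational(1, 28759))) = Add(Rational(-20807, 3015), Rational(-46044, 28759)) = Rational(-737211173, 86708385)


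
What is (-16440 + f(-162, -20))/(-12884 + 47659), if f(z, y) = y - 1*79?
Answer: -16539/34775 ≈ -0.47560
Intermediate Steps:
f(z, y) = -79 + y (f(z, y) = y - 79 = -79 + y)
(-16440 + f(-162, -20))/(-12884 + 47659) = (-16440 + (-79 - 20))/(-12884 + 47659) = (-16440 - 99)/34775 = -16539*1/34775 = -16539/34775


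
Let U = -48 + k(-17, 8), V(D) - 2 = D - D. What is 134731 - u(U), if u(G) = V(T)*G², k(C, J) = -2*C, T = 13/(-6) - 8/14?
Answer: 134339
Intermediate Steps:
T = -115/42 (T = 13*(-⅙) - 8*1/14 = -13/6 - 4/7 = -115/42 ≈ -2.7381)
V(D) = 2 (V(D) = 2 + (D - D) = 2 + 0 = 2)
U = -14 (U = -48 - 2*(-17) = -48 + 34 = -14)
u(G) = 2*G²
134731 - u(U) = 134731 - 2*(-14)² = 134731 - 2*196 = 134731 - 1*392 = 134731 - 392 = 134339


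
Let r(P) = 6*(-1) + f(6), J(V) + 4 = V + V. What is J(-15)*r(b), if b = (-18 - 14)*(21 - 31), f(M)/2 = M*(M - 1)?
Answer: -1836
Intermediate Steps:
J(V) = -4 + 2*V (J(V) = -4 + (V + V) = -4 + 2*V)
f(M) = 2*M*(-1 + M) (f(M) = 2*(M*(M - 1)) = 2*(M*(-1 + M)) = 2*M*(-1 + M))
b = 320 (b = -32*(-10) = 320)
r(P) = 54 (r(P) = 6*(-1) + 2*6*(-1 + 6) = -6 + 2*6*5 = -6 + 60 = 54)
J(-15)*r(b) = (-4 + 2*(-15))*54 = (-4 - 30)*54 = -34*54 = -1836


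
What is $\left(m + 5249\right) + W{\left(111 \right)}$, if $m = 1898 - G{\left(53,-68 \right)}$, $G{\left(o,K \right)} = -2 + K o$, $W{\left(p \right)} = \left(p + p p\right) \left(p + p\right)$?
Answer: $2770657$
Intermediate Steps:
$W{\left(p \right)} = 2 p \left(p + p^{2}\right)$ ($W{\left(p \right)} = \left(p + p^{2}\right) 2 p = 2 p \left(p + p^{2}\right)$)
$m = 5504$ ($m = 1898 - \left(-2 - 3604\right) = 1898 - -3606 = 1898 + 3606 = 5504$)
$\left(m + 5249\right) + W{\left(111 \right)} = \left(5504 + 5249\right) + 2 \cdot 111^{2} \left(1 + 111\right) = 10753 + 2 \cdot 12321 \cdot 112 = 10753 + 2759904 = 2770657$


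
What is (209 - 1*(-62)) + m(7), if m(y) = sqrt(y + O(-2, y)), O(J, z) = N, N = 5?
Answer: 271 + 2*sqrt(3) ≈ 274.46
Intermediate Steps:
O(J, z) = 5
m(y) = sqrt(5 + y) (m(y) = sqrt(y + 5) = sqrt(5 + y))
(209 - 1*(-62)) + m(7) = (209 - 1*(-62)) + sqrt(5 + 7) = (209 + 62) + sqrt(12) = 271 + 2*sqrt(3)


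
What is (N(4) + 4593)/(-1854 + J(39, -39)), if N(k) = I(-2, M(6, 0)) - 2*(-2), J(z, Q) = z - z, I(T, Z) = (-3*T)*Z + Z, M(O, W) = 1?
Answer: -2302/927 ≈ -2.4833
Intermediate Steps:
I(T, Z) = Z - 3*T*Z (I(T, Z) = -3*T*Z + Z = Z - 3*T*Z)
J(z, Q) = 0
N(k) = 11 (N(k) = 1*(1 - 3*(-2)) - 2*(-2) = 1*(1 + 6) + 4 = 1*7 + 4 = 7 + 4 = 11)
(N(4) + 4593)/(-1854 + J(39, -39)) = (11 + 4593)/(-1854 + 0) = 4604/(-1854) = 4604*(-1/1854) = -2302/927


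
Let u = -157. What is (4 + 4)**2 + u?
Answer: -93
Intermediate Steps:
(4 + 4)**2 + u = (4 + 4)**2 - 157 = 8**2 - 157 = 64 - 157 = -93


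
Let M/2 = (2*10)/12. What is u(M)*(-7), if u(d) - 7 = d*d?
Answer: -1141/9 ≈ -126.78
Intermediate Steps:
M = 10/3 (M = 2*((2*10)/12) = 2*(20*(1/12)) = 2*(5/3) = 10/3 ≈ 3.3333)
u(d) = 7 + d**2 (u(d) = 7 + d*d = 7 + d**2)
u(M)*(-7) = (7 + (10/3)**2)*(-7) = (7 + 100/9)*(-7) = (163/9)*(-7) = -1141/9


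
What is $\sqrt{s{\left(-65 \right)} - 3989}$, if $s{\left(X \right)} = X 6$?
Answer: $i \sqrt{4379} \approx 66.174 i$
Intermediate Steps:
$s{\left(X \right)} = 6 X$
$\sqrt{s{\left(-65 \right)} - 3989} = \sqrt{6 \left(-65\right) - 3989} = \sqrt{-390 - 3989} = \sqrt{-4379} = i \sqrt{4379}$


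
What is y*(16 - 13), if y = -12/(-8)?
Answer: 9/2 ≈ 4.5000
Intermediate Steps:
y = 3/2 (y = -12*(-1/8) = 3/2 ≈ 1.5000)
y*(16 - 13) = 3*(16 - 13)/2 = (3/2)*3 = 9/2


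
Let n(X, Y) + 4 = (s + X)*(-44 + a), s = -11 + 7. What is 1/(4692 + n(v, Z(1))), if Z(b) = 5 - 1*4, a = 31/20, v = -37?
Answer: 20/128569 ≈ 0.00015556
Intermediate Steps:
s = -4
a = 31/20 (a = 31*(1/20) = 31/20 ≈ 1.5500)
Z(b) = 1 (Z(b) = 5 - 4 = 1)
n(X, Y) = 829/5 - 849*X/20 (n(X, Y) = -4 + (-4 + X)*(-44 + 31/20) = -4 + (-4 + X)*(-849/20) = -4 + (849/5 - 849*X/20) = 829/5 - 849*X/20)
1/(4692 + n(v, Z(1))) = 1/(4692 + (829/5 - 849/20*(-37))) = 1/(4692 + (829/5 + 31413/20)) = 1/(4692 + 34729/20) = 1/(128569/20) = 20/128569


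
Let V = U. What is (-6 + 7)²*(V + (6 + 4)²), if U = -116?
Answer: -16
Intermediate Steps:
V = -116
(-6 + 7)²*(V + (6 + 4)²) = (-6 + 7)²*(-116 + (6 + 4)²) = 1²*(-116 + 10²) = 1*(-116 + 100) = 1*(-16) = -16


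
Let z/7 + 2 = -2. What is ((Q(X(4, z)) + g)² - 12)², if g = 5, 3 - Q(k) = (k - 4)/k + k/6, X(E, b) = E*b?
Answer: 20709207243169/49787136 ≈ 4.1596e+5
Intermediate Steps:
z = -28 (z = -14 + 7*(-2) = -14 - 14 = -28)
Q(k) = 3 - k/6 - (-4 + k)/k (Q(k) = 3 - ((k - 4)/k + k/6) = 3 - ((-4 + k)/k + k*(⅙)) = 3 - ((-4 + k)/k + k/6) = 3 - (k/6 + (-4 + k)/k) = 3 + (-k/6 - (-4 + k)/k) = 3 - k/6 - (-4 + k)/k)
((Q(X(4, z)) + g)² - 12)² = (((2 + 4/((4*(-28))) - 2*(-28)/3) + 5)² - 12)² = (((2 + 4/(-112) - ⅙*(-112)) + 5)² - 12)² = (((2 + 4*(-1/112) + 56/3) + 5)² - 12)² = (((2 - 1/28 + 56/3) + 5)² - 12)² = ((1733/84 + 5)² - 12)² = ((2153/84)² - 12)² = (4635409/7056 - 12)² = (4550737/7056)² = 20709207243169/49787136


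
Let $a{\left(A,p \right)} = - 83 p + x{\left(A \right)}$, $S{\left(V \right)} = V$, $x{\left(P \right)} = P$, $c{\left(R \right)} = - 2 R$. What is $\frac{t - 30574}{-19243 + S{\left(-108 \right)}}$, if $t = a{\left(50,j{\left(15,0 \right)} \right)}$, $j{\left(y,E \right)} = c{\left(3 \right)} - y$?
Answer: $\frac{28781}{19351} \approx 1.4873$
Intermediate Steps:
$j{\left(y,E \right)} = -6 - y$ ($j{\left(y,E \right)} = \left(-2\right) 3 - y = -6 - y$)
$a{\left(A,p \right)} = A - 83 p$ ($a{\left(A,p \right)} = - 83 p + A = A - 83 p$)
$t = 1793$ ($t = 50 - 83 \left(-6 - 15\right) = 50 - -1743 = 50 + 1743 = 1793$)
$\frac{t - 30574}{-19243 + S{\left(-108 \right)}} = \frac{1793 - 30574}{-19243 - 108} = - \frac{28781}{-19351} = \left(-28781\right) \left(- \frac{1}{19351}\right) = \frac{28781}{19351}$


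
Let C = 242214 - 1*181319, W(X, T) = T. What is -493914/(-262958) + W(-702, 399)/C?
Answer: 794258244/421390195 ≈ 1.8849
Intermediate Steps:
C = 60895 (C = 242214 - 181319 = 60895)
-493914/(-262958) + W(-702, 399)/C = -493914/(-262958) + 399/60895 = -493914*(-1/262958) + 399*(1/60895) = 246957/131479 + 21/3205 = 794258244/421390195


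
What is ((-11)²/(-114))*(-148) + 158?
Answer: 17960/57 ≈ 315.09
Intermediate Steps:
((-11)²/(-114))*(-148) + 158 = (121*(-1/114))*(-148) + 158 = -121/114*(-148) + 158 = 8954/57 + 158 = 17960/57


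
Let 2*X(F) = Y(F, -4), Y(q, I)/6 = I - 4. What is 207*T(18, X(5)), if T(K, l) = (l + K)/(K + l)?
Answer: 207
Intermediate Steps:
Y(q, I) = -24 + 6*I (Y(q, I) = 6*(I - 4) = 6*(-4 + I) = -24 + 6*I)
X(F) = -24 (X(F) = (-24 + 6*(-4))/2 = (-24 - 24)/2 = (1/2)*(-48) = -24)
T(K, l) = 1 (T(K, l) = (K + l)/(K + l) = 1)
207*T(18, X(5)) = 207*1 = 207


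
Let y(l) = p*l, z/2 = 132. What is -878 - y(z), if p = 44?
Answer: -12494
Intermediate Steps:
z = 264 (z = 2*132 = 264)
y(l) = 44*l
-878 - y(z) = -878 - 44*264 = -878 - 1*11616 = -878 - 11616 = -12494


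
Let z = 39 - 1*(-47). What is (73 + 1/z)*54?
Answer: 169533/43 ≈ 3942.6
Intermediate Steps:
z = 86 (z = 39 + 47 = 86)
(73 + 1/z)*54 = (73 + 1/86)*54 = (6279/86)*54 = 169533/43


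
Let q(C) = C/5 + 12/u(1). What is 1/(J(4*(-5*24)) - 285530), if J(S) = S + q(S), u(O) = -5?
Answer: -5/1430542 ≈ -3.4952e-6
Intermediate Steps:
q(C) = -12/5 + C/5 (q(C) = C/5 + 12/(-5) = C*(⅕) + 12*(-⅕) = C/5 - 12/5 = -12/5 + C/5)
J(S) = -12/5 + 6*S/5 (J(S) = S + (-12/5 + S/5) = -12/5 + 6*S/5)
1/(J(4*(-5*24)) - 285530) = 1/((-12/5 + 6*(4*(-5*24))/5) - 285530) = 1/((-12/5 + 6*(4*(-120))/5) - 285530) = 1/((-12/5 + (6/5)*(-480)) - 285530) = 1/((-12/5 - 576) - 285530) = 1/(-2892/5 - 285530) = 1/(-1430542/5) = -5/1430542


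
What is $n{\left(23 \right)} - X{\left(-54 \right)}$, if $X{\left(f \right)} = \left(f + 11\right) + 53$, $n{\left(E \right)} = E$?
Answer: $13$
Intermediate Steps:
$X{\left(f \right)} = 64 + f$ ($X{\left(f \right)} = \left(11 + f\right) + 53 = 64 + f$)
$n{\left(23 \right)} - X{\left(-54 \right)} = 23 - \left(64 - 54\right) = 23 - 10 = 13$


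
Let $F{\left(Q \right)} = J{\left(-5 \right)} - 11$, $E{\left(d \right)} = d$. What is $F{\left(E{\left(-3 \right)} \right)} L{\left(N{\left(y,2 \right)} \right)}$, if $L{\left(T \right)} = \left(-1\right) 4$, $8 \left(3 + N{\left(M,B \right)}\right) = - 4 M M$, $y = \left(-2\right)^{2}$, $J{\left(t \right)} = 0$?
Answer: $44$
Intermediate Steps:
$y = 4$
$F{\left(Q \right)} = -11$ ($F{\left(Q \right)} = 0 - 11 = -11$)
$N{\left(M,B \right)} = -3 - \frac{M^{2}}{2}$ ($N{\left(M,B \right)} = -3 + \frac{\left(-4\right) M M}{8} = -3 + \frac{\left(-4\right) M^{2}}{8} = -3 - \frac{M^{2}}{2}$)
$L{\left(T \right)} = -4$
$F{\left(E{\left(-3 \right)} \right)} L{\left(N{\left(y,2 \right)} \right)} = \left(-11\right) \left(-4\right) = 44$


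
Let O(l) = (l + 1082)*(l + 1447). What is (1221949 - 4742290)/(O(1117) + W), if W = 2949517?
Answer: -3520341/8587753 ≈ -0.40993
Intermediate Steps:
O(l) = (1082 + l)*(1447 + l)
(1221949 - 4742290)/(O(1117) + W) = (1221949 - 4742290)/((1565654 + 1117**2 + 2529*1117) + 2949517) = -3520341/((1565654 + 1247689 + 2824893) + 2949517) = -3520341/(5638236 + 2949517) = -3520341/8587753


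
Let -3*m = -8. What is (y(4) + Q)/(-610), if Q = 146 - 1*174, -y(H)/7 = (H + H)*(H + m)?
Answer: 602/915 ≈ 0.65792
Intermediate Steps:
m = 8/3 (m = -⅓*(-8) = 8/3 ≈ 2.6667)
y(H) = -14*H*(8/3 + H) (y(H) = -7*(H + H)*(H + 8/3) = -7*2*H*(8/3 + H) = -14*H*(8/3 + H))
Q = -28 (Q = 146 - 174 = -28)
(y(4) + Q)/(-610) = (-14/3*4*(8 + 3*4) - 28)/(-610) = (-14/3*4*(8 + 12) - 28)*(-1/610) = (-14/3*4*20 - 28)*(-1/610) = (-1120/3 - 28)*(-1/610) = -1204/3*(-1/610) = 602/915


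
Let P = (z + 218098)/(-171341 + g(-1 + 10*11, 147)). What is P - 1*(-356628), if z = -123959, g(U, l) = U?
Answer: 61066031557/171232 ≈ 3.5663e+5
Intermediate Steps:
P = -94139/171232 (P = (-123959 + 218098)/(-171341 + (-1 + 10*11)) = 94139/(-171341 + (-1 + 110)) = 94139/(-171341 + 109) = 94139/(-171232) = 94139*(-1/171232) = -94139/171232 ≈ -0.54977)
P - 1*(-356628) = -94139/171232 - 1*(-356628) = -94139/171232 + 356628 = 61066031557/171232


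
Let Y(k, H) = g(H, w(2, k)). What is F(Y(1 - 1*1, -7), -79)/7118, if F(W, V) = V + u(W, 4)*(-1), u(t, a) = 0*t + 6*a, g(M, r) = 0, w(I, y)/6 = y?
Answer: -103/7118 ≈ -0.014470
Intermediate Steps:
w(I, y) = 6*y
u(t, a) = 6*a (u(t, a) = 0 + 6*a = 6*a)
Y(k, H) = 0
F(W, V) = -24 + V (F(W, V) = V + (6*4)*(-1) = V + 24*(-1) = V - 24 = -24 + V)
F(Y(1 - 1*1, -7), -79)/7118 = (-24 - 79)/7118 = -103*1/7118 = -103/7118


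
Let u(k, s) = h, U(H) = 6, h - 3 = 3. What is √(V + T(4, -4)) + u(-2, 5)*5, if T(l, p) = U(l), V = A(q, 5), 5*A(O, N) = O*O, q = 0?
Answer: 30 + √6 ≈ 32.449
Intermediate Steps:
h = 6 (h = 3 + 3 = 6)
A(O, N) = O²/5 (A(O, N) = (O*O)/5 = O²/5)
u(k, s) = 6
V = 0 (V = (⅕)*0² = (⅕)*0 = 0)
T(l, p) = 6
√(V + T(4, -4)) + u(-2, 5)*5 = √(0 + 6) + 6*5 = √6 + 30 = 30 + √6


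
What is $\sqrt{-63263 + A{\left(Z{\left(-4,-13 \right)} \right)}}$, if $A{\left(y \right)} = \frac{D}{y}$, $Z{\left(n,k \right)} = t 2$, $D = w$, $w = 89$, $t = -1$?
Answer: $\frac{i \sqrt{253230}}{2} \approx 251.61 i$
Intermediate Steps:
$D = 89$
$Z{\left(n,k \right)} = -2$ ($Z{\left(n,k \right)} = \left(-1\right) 2 = -2$)
$A{\left(y \right)} = \frac{89}{y}$
$\sqrt{-63263 + A{\left(Z{\left(-4,-13 \right)} \right)}} = \sqrt{-63263 + \frac{89}{-2}} = \sqrt{-63263 + 89 \left(- \frac{1}{2}\right)} = \sqrt{-63263 - \frac{89}{2}} = \sqrt{- \frac{126615}{2}} = \frac{i \sqrt{253230}}{2}$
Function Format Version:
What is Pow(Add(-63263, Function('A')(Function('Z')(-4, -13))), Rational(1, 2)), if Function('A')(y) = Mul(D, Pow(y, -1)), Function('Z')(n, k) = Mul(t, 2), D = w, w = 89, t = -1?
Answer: Mul(Rational(1, 2), I, Pow(253230, Rational(1, 2))) ≈ Mul(251.61, I)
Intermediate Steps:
D = 89
Function('Z')(n, k) = -2 (Function('Z')(n, k) = Mul(-1, 2) = -2)
Function('A')(y) = Mul(89, Pow(y, -1))
Pow(Add(-63263, Function('A')(Function('Z')(-4, -13))), Rational(1, 2)) = Pow(Add(-63263, Mul(89, Pow(-2, -1))), Rational(1, 2)) = Pow(Add(-63263, Mul(89, Rational(-1, 2))), Rational(1, 2)) = Pow(Add(-63263, Rational(-89, 2)), Rational(1, 2)) = Pow(Rational(-126615, 2), Rational(1, 2)) = Mul(Rational(1, 2), I, Pow(253230, Rational(1, 2)))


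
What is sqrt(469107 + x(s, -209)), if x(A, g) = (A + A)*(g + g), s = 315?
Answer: 3*sqrt(22863) ≈ 453.62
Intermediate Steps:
x(A, g) = 4*A*g (x(A, g) = (2*A)*(2*g) = 4*A*g)
sqrt(469107 + x(s, -209)) = sqrt(469107 + 4*315*(-209)) = sqrt(469107 - 263340) = sqrt(205767) = 3*sqrt(22863)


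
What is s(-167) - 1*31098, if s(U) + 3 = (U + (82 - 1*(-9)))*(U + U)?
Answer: -5717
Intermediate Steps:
s(U) = -3 + 2*U*(91 + U) (s(U) = -3 + (U + (82 - 1*(-9)))*(U + U) = -3 + (U + (82 + 9))*(2*U) = -3 + (U + 91)*(2*U) = -3 + (91 + U)*(2*U) = -3 + 2*U*(91 + U))
s(-167) - 1*31098 = (-3 + 2*(-167)² + 182*(-167)) - 1*31098 = (-3 + 2*27889 - 30394) - 31098 = (-3 + 55778 - 30394) - 31098 = 25381 - 31098 = -5717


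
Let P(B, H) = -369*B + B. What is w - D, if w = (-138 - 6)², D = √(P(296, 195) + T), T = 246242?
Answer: 20736 - √137314 ≈ 20365.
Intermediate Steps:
P(B, H) = -368*B
D = √137314 (D = √(-368*296 + 246242) = √(-108928 + 246242) = √137314 ≈ 370.56)
w = 20736 (w = (-144)² = 20736)
w - D = 20736 - √137314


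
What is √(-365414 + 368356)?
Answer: √2942 ≈ 54.240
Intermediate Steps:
√(-365414 + 368356) = √2942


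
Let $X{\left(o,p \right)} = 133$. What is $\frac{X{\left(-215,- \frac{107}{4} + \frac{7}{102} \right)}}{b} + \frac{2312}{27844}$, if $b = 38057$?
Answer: $\frac{1206461}{13942883} \approx 0.086529$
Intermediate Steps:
$\frac{X{\left(-215,- \frac{107}{4} + \frac{7}{102} \right)}}{b} + \frac{2312}{27844} = \frac{133}{38057} + \frac{2312}{27844} = 133 \cdot \frac{1}{38057} + 2312 \cdot \frac{1}{27844} = \frac{7}{2003} + \frac{578}{6961} = \frac{1206461}{13942883}$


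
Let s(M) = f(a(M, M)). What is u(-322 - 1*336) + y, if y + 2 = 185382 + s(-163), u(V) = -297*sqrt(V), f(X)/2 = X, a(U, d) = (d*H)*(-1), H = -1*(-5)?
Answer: 187010 - 297*I*sqrt(658) ≈ 1.8701e+5 - 7618.5*I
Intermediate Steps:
H = 5
a(U, d) = -5*d (a(U, d) = (d*5)*(-1) = (5*d)*(-1) = -5*d)
f(X) = 2*X
s(M) = -10*M (s(M) = 2*(-5*M) = -10*M)
y = 187010 (y = -2 + (185382 - 10*(-163)) = -2 + (185382 + 1630) = -2 + 187012 = 187010)
u(-322 - 1*336) + y = -297*sqrt(-322 - 1*336) + 187010 = -297*sqrt(-322 - 336) + 187010 = -297*I*sqrt(658) + 187010 = 187010 - 297*I*sqrt(658)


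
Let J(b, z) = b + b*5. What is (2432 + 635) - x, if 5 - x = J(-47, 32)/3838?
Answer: 5875837/1919 ≈ 3061.9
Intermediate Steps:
J(b, z) = 6*b (J(b, z) = b + 5*b = 6*b)
x = 9736/1919 (x = 5 - 6*(-47)/3838 = 5 - (-282)/3838 = 5 - 1*(-141/1919) = 5 + 141/1919 = 9736/1919 ≈ 5.0735)
(2432 + 635) - x = (2432 + 635) - 1*9736/1919 = 3067 - 9736/1919 = 5875837/1919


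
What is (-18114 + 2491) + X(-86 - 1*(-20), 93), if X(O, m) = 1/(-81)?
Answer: -1265464/81 ≈ -15623.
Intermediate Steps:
X(O, m) = -1/81
(-18114 + 2491) + X(-86 - 1*(-20), 93) = (-18114 + 2491) - 1/81 = -15623 - 1/81 = -1265464/81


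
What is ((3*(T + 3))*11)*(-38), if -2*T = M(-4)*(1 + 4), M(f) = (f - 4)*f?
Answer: 96558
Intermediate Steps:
M(f) = f*(-4 + f) (M(f) = (-4 + f)*f = f*(-4 + f))
T = -80 (T = -(-4*(-4 - 4))*(1 + 4)/2 = -(-4*(-8))*5/2 = -16*5 = -½*160 = -80)
((3*(T + 3))*11)*(-38) = ((3*(-80 + 3))*11)*(-38) = ((3*(-77))*11)*(-38) = -231*11*(-38) = -2541*(-38) = 96558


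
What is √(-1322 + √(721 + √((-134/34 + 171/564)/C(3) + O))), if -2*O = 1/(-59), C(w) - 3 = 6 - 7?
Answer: √(-11751384282728 + 94282*√47141*√(135954644 + I*√64375466754))/94282 ≈ 0.00034811 + 35.988*I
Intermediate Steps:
C(w) = 2 (C(w) = 3 + (6 - 7) = 3 - 1 = 2)
O = 1/118 (O = -½/(-59) = -½*(-1/59) = 1/118 ≈ 0.0084746)
√(-1322 + √(721 + √((-134/34 + 171/564)/C(3) + O))) = √(-1322 + √(721 + √((-134/34 + 171/564)/2 + 1/118))) = √(-1322 + √(721 + √((-134*1/34 + 171*(1/564))*(½) + 1/118))) = √(-1322 + √(721 + √((-67/17 + 57/188)*(½) + 1/118))) = √(-1322 + √(721 + √(-11627/3196*½ + 1/118))) = √(-1322 + √(721 + √(-11627/6392 + 1/118))) = √(-1322 + √(721 + √(-682797/377128))) = √(-1322 + √(721 + I*√64375466754/188564))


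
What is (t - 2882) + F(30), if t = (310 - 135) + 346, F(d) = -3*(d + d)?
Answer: -2541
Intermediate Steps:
F(d) = -6*d
t = 521 (t = 175 + 346 = 521)
(t - 2882) + F(30) = (521 - 2882) - 6*30 = -2361 - 180 = -2541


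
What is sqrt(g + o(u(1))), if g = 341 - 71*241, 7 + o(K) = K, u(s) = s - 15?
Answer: I*sqrt(16791) ≈ 129.58*I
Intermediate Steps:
u(s) = -15 + s
o(K) = -7 + K
g = -16770 (g = 341 - 17111 = -16770)
sqrt(g + o(u(1))) = sqrt(-16770 + (-7 + (-15 + 1))) = sqrt(-16770 + (-7 - 14)) = sqrt(-16770 - 21) = sqrt(-16791) = I*sqrt(16791)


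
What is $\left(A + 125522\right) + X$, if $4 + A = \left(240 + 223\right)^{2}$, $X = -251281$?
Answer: $88606$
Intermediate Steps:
$A = 214365$ ($A = -4 + \left(240 + 223\right)^{2} = -4 + 463^{2} = -4 + 214369 = 214365$)
$\left(A + 125522\right) + X = \left(214365 + 125522\right) - 251281 = 339887 - 251281 = 88606$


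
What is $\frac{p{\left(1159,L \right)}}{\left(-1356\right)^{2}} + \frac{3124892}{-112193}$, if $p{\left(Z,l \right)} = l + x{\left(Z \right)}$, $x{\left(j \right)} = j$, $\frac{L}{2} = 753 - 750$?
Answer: $- \frac{5745720711667}{206293308048} \approx -27.852$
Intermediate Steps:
$L = 6$ ($L = 2 \left(753 - 750\right) = 2 \cdot 3 = 6$)
$p{\left(Z,l \right)} = Z + l$ ($p{\left(Z,l \right)} = l + Z = Z + l$)
$\frac{p{\left(1159,L \right)}}{\left(-1356\right)^{2}} + \frac{3124892}{-112193} = \frac{1159 + 6}{\left(-1356\right)^{2}} + \frac{3124892}{-112193} = \frac{1165}{1838736} + 3124892 \left(- \frac{1}{112193}\right) = 1165 \cdot \frac{1}{1838736} - \frac{3124892}{112193} = \frac{1165}{1838736} - \frac{3124892}{112193} = - \frac{5745720711667}{206293308048}$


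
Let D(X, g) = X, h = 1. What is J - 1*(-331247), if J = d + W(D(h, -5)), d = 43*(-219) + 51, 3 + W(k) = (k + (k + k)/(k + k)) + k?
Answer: 321881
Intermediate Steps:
W(k) = -2 + 2*k (W(k) = -3 + ((k + (k + k)/(k + k)) + k) = -3 + ((k + (2*k)/((2*k))) + k) = -3 + ((k + (2*k)*(1/(2*k))) + k) = -3 + ((k + 1) + k) = -3 + ((1 + k) + k) = -3 + (1 + 2*k) = -2 + 2*k)
d = -9366 (d = -9417 + 51 = -9366)
J = -9366 (J = -9366 + (-2 + 2*1) = -9366 + (-2 + 2) = -9366 + 0 = -9366)
J - 1*(-331247) = -9366 - 1*(-331247) = -9366 + 331247 = 321881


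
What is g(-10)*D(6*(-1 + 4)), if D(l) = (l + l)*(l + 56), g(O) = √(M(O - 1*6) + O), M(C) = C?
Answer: 2664*I*√26 ≈ 13584.0*I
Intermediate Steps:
g(O) = √(-6 + 2*O) (g(O) = √((O - 1*6) + O) = √((O - 6) + O) = √((-6 + O) + O) = √(-6 + 2*O))
D(l) = 2*l*(56 + l) (D(l) = (2*l)*(56 + l) = 2*l*(56 + l))
g(-10)*D(6*(-1 + 4)) = √(-6 + 2*(-10))*(2*(6*(-1 + 4))*(56 + 6*(-1 + 4))) = √(-6 - 20)*(2*(6*3)*(56 + 6*3)) = √(-26)*(2*18*(56 + 18)) = (I*√26)*(2*18*74) = (I*√26)*2664 = 2664*I*√26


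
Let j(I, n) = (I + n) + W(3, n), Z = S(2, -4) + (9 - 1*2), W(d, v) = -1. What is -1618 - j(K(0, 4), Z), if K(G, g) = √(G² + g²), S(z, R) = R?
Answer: -1624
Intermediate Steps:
Z = 3 (Z = -4 + (9 - 1*2) = -4 + (9 - 2) = -4 + 7 = 3)
j(I, n) = -1 + I + n (j(I, n) = (I + n) - 1 = -1 + I + n)
-1618 - j(K(0, 4), Z) = -1618 - (-1 + √(0² + 4²) + 3) = -1618 - (-1 + √(0 + 16) + 3) = -1618 - (-1 + √16 + 3) = -1618 - (-1 + 4 + 3) = -1618 - 1*6 = -1618 - 6 = -1624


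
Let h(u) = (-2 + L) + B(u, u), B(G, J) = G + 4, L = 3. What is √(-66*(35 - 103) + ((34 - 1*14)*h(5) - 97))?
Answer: √4591 ≈ 67.757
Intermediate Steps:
B(G, J) = 4 + G
h(u) = 5 + u (h(u) = (-2 + 3) + (4 + u) = 1 + (4 + u) = 5 + u)
√(-66*(35 - 103) + ((34 - 1*14)*h(5) - 97)) = √(-66*(35 - 103) + ((34 - 1*14)*(5 + 5) - 97)) = √(-66*(-68) + ((34 - 14)*10 - 97)) = √(4488 + (20*10 - 97)) = √(4488 + (200 - 97)) = √(4488 + 103) = √4591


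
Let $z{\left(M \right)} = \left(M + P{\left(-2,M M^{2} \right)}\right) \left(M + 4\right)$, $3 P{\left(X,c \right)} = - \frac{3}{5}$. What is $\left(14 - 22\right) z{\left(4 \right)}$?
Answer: $- \frac{1216}{5} \approx -243.2$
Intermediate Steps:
$P{\left(X,c \right)} = - \frac{1}{5}$ ($P{\left(X,c \right)} = \frac{\left(-3\right) \frac{1}{5}}{3} = \frac{1}{3} \left(- \frac{3}{5}\right) = - \frac{1}{5}$)
$z{\left(M \right)} = \left(4 + M\right) \left(- \frac{1}{5} + M\right)$ ($z{\left(M \right)} = \left(M - \frac{1}{5}\right) \left(M + 4\right) = \left(- \frac{1}{5} + M\right) \left(4 + M\right) = \left(4 + M\right) \left(- \frac{1}{5} + M\right)$)
$\left(14 - 22\right) z{\left(4 \right)} = \left(14 - 22\right) \left(- \frac{4}{5} + 4^{2} + \frac{19}{5} \cdot 4\right) = - 8 \left(- \frac{4}{5} + 16 + \frac{76}{5}\right) = \left(-8\right) \frac{152}{5} = - \frac{1216}{5}$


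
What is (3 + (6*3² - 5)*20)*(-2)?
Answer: -1966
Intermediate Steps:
(3 + (6*3² - 5)*20)*(-2) = (3 + (6*9 - 5)*20)*(-2) = (3 + (54 - 5)*20)*(-2) = (3 + 49*20)*(-2) = (3 + 980)*(-2) = 983*(-2) = -1966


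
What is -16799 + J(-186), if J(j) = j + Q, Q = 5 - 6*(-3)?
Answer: -16962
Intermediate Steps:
Q = 23 (Q = 5 + 18 = 23)
J(j) = 23 + j (J(j) = j + 23 = 23 + j)
-16799 + J(-186) = -16799 + (23 - 186) = -16799 - 163 = -16962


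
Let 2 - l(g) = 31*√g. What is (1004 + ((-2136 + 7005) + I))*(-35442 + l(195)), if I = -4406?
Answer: -51990480 - 45477*√195 ≈ -5.2626e+7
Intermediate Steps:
l(g) = 2 - 31*√g
(1004 + ((-2136 + 7005) + I))*(-35442 + l(195)) = (1004 + ((-2136 + 7005) - 4406))*(-35442 + (2 - 31*√195)) = (1004 + (4869 - 4406))*(-35440 - 31*√195) = (1004 + 463)*(-35440 - 31*√195) = 1467*(-35440 - 31*√195) = -51990480 - 45477*√195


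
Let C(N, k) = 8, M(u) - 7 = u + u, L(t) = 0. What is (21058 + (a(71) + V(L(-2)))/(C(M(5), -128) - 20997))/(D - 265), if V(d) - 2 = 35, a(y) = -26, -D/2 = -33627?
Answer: 441986351/1406032121 ≈ 0.31435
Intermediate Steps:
D = 67254 (D = -2*(-33627) = 67254)
M(u) = 7 + 2*u (M(u) = 7 + (u + u) = 7 + 2*u)
V(d) = 37 (V(d) = 2 + 35 = 37)
(21058 + (a(71) + V(L(-2)))/(C(M(5), -128) - 20997))/(D - 265) = (21058 + (-26 + 37)/(8 - 20997))/(67254 - 265) = (21058 + 11/(-20989))/66989 = (21058 + 11*(-1/20989))*(1/66989) = (21058 - 11/20989)*(1/66989) = (441986351/20989)*(1/66989) = 441986351/1406032121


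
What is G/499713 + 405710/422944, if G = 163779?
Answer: 45334651101/35225102512 ≈ 1.2870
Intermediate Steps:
G/499713 + 405710/422944 = 163779/499713 + 405710/422944 = 163779*(1/499713) + 405710*(1/422944) = 54593/166571 + 202855/211472 = 45334651101/35225102512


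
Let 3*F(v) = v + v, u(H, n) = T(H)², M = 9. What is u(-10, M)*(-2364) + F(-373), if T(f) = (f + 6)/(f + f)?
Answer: -25742/75 ≈ -343.23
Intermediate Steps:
T(f) = (6 + f)/(2*f) (T(f) = (6 + f)/((2*f)) = (6 + f)*(1/(2*f)) = (6 + f)/(2*f))
u(H, n) = (6 + H)²/(4*H²) (u(H, n) = ((6 + H)/(2*H))² = (6 + H)²/(4*H²))
F(v) = 2*v/3 (F(v) = (v + v)/3 = (2*v)/3 = 2*v/3)
u(-10, M)*(-2364) + F(-373) = ((¼)*(6 - 10)²/(-10)²)*(-2364) + (⅔)*(-373) = ((¼)*(1/100)*(-4)²)*(-2364) - 746/3 = ((¼)*(1/100)*16)*(-2364) - 746/3 = (1/25)*(-2364) - 746/3 = -2364/25 - 746/3 = -25742/75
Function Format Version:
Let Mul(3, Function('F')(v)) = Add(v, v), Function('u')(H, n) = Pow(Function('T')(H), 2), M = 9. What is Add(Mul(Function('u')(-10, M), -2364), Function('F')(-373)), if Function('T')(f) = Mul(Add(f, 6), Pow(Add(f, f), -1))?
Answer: Rational(-25742, 75) ≈ -343.23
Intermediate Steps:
Function('T')(f) = Mul(Rational(1, 2), Pow(f, -1), Add(6, f)) (Function('T')(f) = Mul(Add(6, f), Pow(Mul(2, f), -1)) = Mul(Add(6, f), Mul(Rational(1, 2), Pow(f, -1))) = Mul(Rational(1, 2), Pow(f, -1), Add(6, f)))
Function('u')(H, n) = Mul(Rational(1, 4), Pow(H, -2), Pow(Add(6, H), 2)) (Function('u')(H, n) = Pow(Mul(Rational(1, 2), Pow(H, -1), Add(6, H)), 2) = Mul(Rational(1, 4), Pow(H, -2), Pow(Add(6, H), 2)))
Function('F')(v) = Mul(Rational(2, 3), v) (Function('F')(v) = Mul(Rational(1, 3), Add(v, v)) = Mul(Rational(1, 3), Mul(2, v)) = Mul(Rational(2, 3), v))
Add(Mul(Function('u')(-10, M), -2364), Function('F')(-373)) = Add(Mul(Mul(Rational(1, 4), Pow(-10, -2), Pow(Add(6, -10), 2)), -2364), Mul(Rational(2, 3), -373)) = Add(Mul(Mul(Rational(1, 4), Rational(1, 100), Pow(-4, 2)), -2364), Rational(-746, 3)) = Add(Mul(Mul(Rational(1, 4), Rational(1, 100), 16), -2364), Rational(-746, 3)) = Add(Mul(Rational(1, 25), -2364), Rational(-746, 3)) = Add(Rational(-2364, 25), Rational(-746, 3)) = Rational(-25742, 75)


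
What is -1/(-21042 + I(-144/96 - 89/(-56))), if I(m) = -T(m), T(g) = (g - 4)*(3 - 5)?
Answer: 28/589395 ≈ 4.7506e-5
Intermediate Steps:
T(g) = 8 - 2*g (T(g) = (-4 + g)*(-2) = 8 - 2*g)
I(m) = -8 + 2*m (I(m) = -(8 - 2*m) = -8 + 2*m)
-1/(-21042 + I(-144/96 - 89/(-56))) = -1/(-21042 + (-8 + 2*(-144/96 - 89/(-56)))) = -1/(-21042 + (-8 + 2*(-144*1/96 - 89*(-1/56)))) = -1/(-21042 + (-8 + 2*(-3/2 + 89/56))) = -1/(-21042 + (-8 + 2*(5/56))) = -1/(-21042 + (-8 + 5/28)) = -1/(-21042 - 219/28) = -1/(-589395/28) = -1*(-28/589395) = 28/589395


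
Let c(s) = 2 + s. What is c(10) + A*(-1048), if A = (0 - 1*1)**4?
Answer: -1036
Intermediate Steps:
A = 1 (A = (0 - 1)**4 = (-1)**4 = 1)
c(10) + A*(-1048) = (2 + 10) + 1*(-1048) = 12 - 1048 = -1036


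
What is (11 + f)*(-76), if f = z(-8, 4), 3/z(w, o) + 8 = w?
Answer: -3287/4 ≈ -821.75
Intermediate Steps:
z(w, o) = 3/(-8 + w)
f = -3/16 (f = 3/(-8 - 8) = 3/(-16) = 3*(-1/16) = -3/16 ≈ -0.18750)
(11 + f)*(-76) = (11 - 3/16)*(-76) = (173/16)*(-76) = -3287/4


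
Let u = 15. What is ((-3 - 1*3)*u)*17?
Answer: -1530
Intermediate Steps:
((-3 - 1*3)*u)*17 = ((-3 - 1*3)*15)*17 = ((-3 - 3)*15)*17 = -6*15*17 = -90*17 = -1530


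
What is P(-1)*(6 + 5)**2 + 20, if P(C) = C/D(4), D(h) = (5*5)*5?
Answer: 2379/125 ≈ 19.032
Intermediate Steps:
D(h) = 125 (D(h) = 25*5 = 125)
P(C) = C/125
P(-1)*(6 + 5)**2 + 20 = ((1/125)*(-1))*(6 + 5)**2 + 20 = -1/125*11**2 + 20 = -1/125*121 + 20 = -121/125 + 20 = 2379/125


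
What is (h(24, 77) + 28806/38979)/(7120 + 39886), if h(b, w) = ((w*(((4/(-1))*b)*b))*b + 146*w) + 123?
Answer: -55173816409/610748958 ≈ -90.338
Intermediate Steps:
h(b, w) = 123 + 146*w - 4*w*b**3 (h(b, w) = ((w*(((4*(-1))*b)*b))*b + 146*w) + 123 = ((w*((-4*b)*b))*b + 146*w) + 123 = ((w*(-4*b**2))*b + 146*w) + 123 = ((-4*w*b**2)*b + 146*w) + 123 = (-4*w*b**3 + 146*w) + 123 = (146*w - 4*w*b**3) + 123 = 123 + 146*w - 4*w*b**3)
(h(24, 77) + 28806/38979)/(7120 + 39886) = ((123 + 146*77 - 4*77*24**3) + 28806/38979)/(7120 + 39886) = ((123 + 11242 - 4*77*13824) + 28806*(1/38979))/47006 = ((123 + 11242 - 4257792) + 9602/12993)*(1/47006) = (-4246427 + 9602/12993)*(1/47006) = -55173816409/12993*1/47006 = -55173816409/610748958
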